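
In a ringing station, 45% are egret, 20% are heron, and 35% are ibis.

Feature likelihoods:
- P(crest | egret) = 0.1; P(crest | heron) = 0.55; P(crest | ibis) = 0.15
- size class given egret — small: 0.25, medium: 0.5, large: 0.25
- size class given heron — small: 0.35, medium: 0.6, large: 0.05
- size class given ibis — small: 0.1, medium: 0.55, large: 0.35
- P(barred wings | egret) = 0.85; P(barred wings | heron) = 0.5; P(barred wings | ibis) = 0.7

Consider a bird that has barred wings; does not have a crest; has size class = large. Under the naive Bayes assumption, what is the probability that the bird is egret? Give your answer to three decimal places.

egret: 0.45 × (1−0.1) × 0.25 × 0.85 = 0.0860625
heron: 0.2 × (1−0.55) × 0.05 × 0.5 = 0.00225
ibis: 0.35 × (1−0.15) × 0.35 × 0.7 = 0.0728875
P(egret | x) = 0.0860625 / 0.1612 ≈ 0.534

0.534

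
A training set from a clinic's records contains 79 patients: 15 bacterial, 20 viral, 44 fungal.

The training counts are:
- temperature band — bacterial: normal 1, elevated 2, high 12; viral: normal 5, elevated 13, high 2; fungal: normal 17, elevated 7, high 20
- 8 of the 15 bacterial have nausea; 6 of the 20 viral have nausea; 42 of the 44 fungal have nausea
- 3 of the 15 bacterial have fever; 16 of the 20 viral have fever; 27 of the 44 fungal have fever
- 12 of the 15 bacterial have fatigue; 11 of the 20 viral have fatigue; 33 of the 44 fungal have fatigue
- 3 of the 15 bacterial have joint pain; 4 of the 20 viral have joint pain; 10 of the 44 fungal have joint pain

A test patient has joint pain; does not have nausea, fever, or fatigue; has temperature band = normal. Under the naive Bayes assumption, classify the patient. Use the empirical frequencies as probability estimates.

bacterial: (15/79) × (1/15) × (7/15) × (12/15) × (3/15) × (3/15) ≈ 0.00018903
viral: (20/79) × (5/20) × (14/20) × (4/20) × (9/20) × (4/20) ≈ 0.000797468
fungal: (44/79) × (17/44) × (2/44) × (17/44) × (11/44) × (10/44) ≈ 0.000214725
Highest score → viral.

viral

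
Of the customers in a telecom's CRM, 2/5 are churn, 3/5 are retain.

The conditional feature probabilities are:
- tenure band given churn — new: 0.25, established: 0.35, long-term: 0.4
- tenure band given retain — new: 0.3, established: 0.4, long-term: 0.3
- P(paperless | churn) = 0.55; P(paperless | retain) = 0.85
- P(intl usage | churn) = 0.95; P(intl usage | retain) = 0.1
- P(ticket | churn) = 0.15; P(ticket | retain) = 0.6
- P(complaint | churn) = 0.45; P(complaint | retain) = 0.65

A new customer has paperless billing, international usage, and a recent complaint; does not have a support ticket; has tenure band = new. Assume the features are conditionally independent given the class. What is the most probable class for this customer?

churn: 0.4 × 0.25 × 0.55 × 0.95 × (1−0.15) × 0.45 = 0.019985625
retain: 0.6 × 0.3 × 0.85 × 0.1 × (1−0.6) × 0.65 = 0.003978
Highest score → churn.

churn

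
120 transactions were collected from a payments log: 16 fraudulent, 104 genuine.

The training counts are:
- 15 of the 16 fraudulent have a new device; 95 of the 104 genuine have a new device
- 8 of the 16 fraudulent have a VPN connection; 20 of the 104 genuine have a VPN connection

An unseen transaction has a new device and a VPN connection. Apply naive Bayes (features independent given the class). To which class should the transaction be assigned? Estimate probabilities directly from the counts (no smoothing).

fraudulent: (16/120) × (15/16) × (8/16) = 0.0625
genuine: (104/120) × (95/104) × (20/104) ≈ 0.152244
Highest score → genuine.

genuine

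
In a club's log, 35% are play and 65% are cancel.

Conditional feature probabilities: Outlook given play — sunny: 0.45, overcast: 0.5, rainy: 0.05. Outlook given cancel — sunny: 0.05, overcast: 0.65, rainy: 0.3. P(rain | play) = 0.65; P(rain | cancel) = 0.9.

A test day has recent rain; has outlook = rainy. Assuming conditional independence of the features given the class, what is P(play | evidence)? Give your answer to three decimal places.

0.061

play: 0.35 × 0.05 × 0.65 = 0.011375
cancel: 0.65 × 0.3 × 0.9 = 0.1755
P(play | x) = 0.011375 / 0.186875 ≈ 0.061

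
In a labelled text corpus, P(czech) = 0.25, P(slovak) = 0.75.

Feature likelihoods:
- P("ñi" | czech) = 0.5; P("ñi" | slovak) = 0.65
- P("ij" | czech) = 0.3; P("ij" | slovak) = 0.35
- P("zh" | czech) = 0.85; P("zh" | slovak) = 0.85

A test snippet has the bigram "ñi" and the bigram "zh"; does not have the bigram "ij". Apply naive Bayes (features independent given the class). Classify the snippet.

slovak

czech: 0.25 × 0.5 × (1−0.3) × 0.85 = 0.074375
slovak: 0.75 × 0.65 × (1−0.35) × 0.85 = 0.26934375
Highest score → slovak.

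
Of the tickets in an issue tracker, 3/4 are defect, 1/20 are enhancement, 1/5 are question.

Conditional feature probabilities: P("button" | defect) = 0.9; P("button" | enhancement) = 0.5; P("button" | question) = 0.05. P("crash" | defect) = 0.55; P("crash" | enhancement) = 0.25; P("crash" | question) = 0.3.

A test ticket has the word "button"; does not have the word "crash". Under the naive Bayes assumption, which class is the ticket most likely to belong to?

defect

defect: 0.75 × 0.9 × (1−0.55) = 0.30375
enhancement: 0.05 × 0.5 × (1−0.25) = 0.01875
question: 0.2 × 0.05 × (1−0.3) = 0.007
Highest score → defect.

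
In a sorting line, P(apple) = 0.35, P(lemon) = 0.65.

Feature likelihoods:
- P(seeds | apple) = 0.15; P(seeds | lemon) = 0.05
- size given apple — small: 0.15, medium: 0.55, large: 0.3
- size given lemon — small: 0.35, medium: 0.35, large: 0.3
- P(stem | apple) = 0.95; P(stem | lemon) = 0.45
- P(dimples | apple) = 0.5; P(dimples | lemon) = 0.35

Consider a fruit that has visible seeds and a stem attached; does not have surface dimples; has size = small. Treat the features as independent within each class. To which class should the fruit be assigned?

apple: 0.35 × 0.15 × 0.15 × 0.95 × (1−0.5) = 0.003740625
lemon: 0.65 × 0.05 × 0.35 × 0.45 × (1−0.35) = 0.0033271875
Highest score → apple.

apple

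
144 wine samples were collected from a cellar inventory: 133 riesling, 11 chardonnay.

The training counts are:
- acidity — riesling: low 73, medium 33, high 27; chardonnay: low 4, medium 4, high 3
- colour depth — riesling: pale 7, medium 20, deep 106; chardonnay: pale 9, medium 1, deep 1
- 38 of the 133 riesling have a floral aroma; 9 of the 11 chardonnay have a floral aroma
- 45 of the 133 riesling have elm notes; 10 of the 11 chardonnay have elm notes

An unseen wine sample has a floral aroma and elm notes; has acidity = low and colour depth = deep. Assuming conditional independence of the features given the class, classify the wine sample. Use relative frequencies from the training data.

riesling: (133/144) × (73/133) × (106/133) × (38/133) × (45/133) ≈ 0.0390578
chardonnay: (11/144) × (4/11) × (1/11) × (9/11) × (10/11) ≈ 0.00187829
Highest score → riesling.

riesling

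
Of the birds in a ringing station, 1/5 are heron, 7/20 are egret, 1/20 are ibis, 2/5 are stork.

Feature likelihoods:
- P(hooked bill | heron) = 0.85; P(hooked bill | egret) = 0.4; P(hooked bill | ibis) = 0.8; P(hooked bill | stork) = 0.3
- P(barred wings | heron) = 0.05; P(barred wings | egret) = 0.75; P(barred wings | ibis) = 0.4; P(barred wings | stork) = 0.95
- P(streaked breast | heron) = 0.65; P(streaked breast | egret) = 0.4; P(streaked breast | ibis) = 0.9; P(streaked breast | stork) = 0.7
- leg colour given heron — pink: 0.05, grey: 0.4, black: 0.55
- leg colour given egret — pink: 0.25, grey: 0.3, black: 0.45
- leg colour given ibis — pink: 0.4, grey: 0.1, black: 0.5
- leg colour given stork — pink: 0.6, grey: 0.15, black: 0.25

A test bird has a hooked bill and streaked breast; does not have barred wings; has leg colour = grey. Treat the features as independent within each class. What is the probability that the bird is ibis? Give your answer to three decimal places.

heron: 0.2 × 0.85 × (1−0.05) × 0.65 × 0.4 = 0.04199
egret: 0.35 × 0.4 × (1−0.75) × 0.4 × 0.3 = 0.0042
ibis: 0.05 × 0.8 × (1−0.4) × 0.9 × 0.1 = 0.00216
stork: 0.4 × 0.3 × (1−0.95) × 0.7 × 0.15 = 0.00063
P(ibis | x) = 0.00216 / 0.04898 ≈ 0.044

0.044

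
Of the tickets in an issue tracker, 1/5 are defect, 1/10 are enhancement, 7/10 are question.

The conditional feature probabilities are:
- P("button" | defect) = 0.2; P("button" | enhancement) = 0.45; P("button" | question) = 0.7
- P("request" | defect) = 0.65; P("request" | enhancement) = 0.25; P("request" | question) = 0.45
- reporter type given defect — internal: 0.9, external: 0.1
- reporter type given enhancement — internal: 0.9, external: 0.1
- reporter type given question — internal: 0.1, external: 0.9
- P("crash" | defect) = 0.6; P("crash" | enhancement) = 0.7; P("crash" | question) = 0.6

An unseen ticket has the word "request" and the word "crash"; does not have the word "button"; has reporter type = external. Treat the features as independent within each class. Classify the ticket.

question

defect: 0.2 × (1−0.2) × 0.65 × 0.1 × 0.6 = 0.00624
enhancement: 0.1 × (1−0.45) × 0.25 × 0.1 × 0.7 = 0.0009625
question: 0.7 × (1−0.7) × 0.45 × 0.9 × 0.6 = 0.05103
Highest score → question.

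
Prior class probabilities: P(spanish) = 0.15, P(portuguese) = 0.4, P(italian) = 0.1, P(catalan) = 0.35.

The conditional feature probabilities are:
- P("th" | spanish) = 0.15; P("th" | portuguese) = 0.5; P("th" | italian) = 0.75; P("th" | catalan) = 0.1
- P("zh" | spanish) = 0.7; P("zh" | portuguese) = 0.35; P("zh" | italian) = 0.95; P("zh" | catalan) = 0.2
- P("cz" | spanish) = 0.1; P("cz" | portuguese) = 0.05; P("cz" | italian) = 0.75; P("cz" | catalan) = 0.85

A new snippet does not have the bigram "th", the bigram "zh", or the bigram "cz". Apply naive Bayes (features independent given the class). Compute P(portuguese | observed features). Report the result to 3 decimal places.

0.630

spanish: 0.15 × (1−0.15) × (1−0.7) × (1−0.1) = 0.034425
portuguese: 0.4 × (1−0.5) × (1−0.35) × (1−0.05) = 0.1235
italian: 0.1 × (1−0.75) × (1−0.95) × (1−0.75) = 0.0003125
catalan: 0.35 × (1−0.1) × (1−0.2) × (1−0.85) = 0.0378
P(portuguese | x) = 0.1235 / 0.1960375 ≈ 0.630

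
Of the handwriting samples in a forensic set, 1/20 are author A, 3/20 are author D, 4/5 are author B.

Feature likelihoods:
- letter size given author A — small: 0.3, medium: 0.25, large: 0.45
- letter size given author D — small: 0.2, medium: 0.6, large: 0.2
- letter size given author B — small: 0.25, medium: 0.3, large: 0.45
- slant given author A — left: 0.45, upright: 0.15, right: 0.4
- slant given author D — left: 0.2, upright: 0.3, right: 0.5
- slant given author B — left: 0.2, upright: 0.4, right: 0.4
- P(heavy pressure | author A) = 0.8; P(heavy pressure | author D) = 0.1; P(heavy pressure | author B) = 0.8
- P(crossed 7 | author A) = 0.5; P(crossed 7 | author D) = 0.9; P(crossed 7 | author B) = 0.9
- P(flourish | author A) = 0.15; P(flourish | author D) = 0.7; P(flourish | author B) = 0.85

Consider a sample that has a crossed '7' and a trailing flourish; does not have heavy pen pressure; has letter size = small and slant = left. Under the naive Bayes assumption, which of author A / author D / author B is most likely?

author B

author A: 0.05 × 0.3 × 0.45 × (1−0.8) × 0.5 × 0.15 = 0.00010125
author D: 0.15 × 0.2 × 0.2 × (1−0.1) × 0.9 × 0.7 = 0.003402
author B: 0.8 × 0.25 × 0.2 × (1−0.8) × 0.9 × 0.85 = 0.00612
Highest score → author B.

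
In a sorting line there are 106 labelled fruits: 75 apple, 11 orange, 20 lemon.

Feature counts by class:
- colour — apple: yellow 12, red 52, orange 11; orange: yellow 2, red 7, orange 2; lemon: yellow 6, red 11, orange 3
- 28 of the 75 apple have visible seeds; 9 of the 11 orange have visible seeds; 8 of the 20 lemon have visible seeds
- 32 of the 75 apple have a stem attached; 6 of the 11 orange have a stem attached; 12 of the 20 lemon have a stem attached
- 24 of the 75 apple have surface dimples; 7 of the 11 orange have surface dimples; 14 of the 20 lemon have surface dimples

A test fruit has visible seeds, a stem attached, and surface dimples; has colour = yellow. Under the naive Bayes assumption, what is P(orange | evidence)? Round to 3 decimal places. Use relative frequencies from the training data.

0.260

apple: (75/106) × (12/75) × (28/75) × (32/75) × (24/75) ≈ 0.00577047
orange: (11/106) × (2/11) × (9/11) × (6/11) × (7/11) ≈ 0.00535843
lemon: (20/106) × (6/20) × (8/20) × (12/20) × (14/20) ≈ 0.00950943
P(orange | x) = 0.00535843 / 0.02063833 ≈ 0.260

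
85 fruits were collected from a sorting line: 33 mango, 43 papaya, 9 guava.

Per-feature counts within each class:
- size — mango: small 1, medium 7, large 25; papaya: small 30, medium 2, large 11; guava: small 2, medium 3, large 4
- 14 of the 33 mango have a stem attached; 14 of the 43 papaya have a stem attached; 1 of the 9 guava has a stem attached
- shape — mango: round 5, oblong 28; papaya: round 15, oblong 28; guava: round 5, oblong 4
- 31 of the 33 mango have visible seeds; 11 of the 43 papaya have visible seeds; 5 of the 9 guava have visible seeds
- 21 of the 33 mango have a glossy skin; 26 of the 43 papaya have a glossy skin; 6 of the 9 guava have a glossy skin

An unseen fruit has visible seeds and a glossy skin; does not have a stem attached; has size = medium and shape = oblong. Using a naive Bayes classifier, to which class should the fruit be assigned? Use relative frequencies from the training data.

mango

mango: (33/85) × (7/33) × (19/33) × (28/33) × (31/33) × (21/33) ≈ 0.02405
papaya: (43/85) × (2/43) × (29/43) × (28/43) × (11/43) × (26/43) ≈ 0.0015983
guava: (9/85) × (3/9) × (8/9) × (4/9) × (5/9) × (6/9) ≈ 0.00516421
Highest score → mango.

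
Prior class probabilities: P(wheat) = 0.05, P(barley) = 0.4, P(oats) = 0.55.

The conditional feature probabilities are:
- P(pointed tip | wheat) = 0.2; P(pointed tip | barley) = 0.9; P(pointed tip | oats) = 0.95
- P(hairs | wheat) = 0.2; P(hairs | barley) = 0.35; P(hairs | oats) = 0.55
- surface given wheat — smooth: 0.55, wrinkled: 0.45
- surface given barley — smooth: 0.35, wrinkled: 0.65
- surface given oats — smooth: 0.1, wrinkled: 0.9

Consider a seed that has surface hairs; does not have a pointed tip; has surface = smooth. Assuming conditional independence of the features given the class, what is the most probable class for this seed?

wheat: 0.05 × (1−0.2) × 0.2 × 0.55 = 0.0044
barley: 0.4 × (1−0.9) × 0.35 × 0.35 = 0.0049
oats: 0.55 × (1−0.95) × 0.55 × 0.1 = 0.0015125
Highest score → barley.

barley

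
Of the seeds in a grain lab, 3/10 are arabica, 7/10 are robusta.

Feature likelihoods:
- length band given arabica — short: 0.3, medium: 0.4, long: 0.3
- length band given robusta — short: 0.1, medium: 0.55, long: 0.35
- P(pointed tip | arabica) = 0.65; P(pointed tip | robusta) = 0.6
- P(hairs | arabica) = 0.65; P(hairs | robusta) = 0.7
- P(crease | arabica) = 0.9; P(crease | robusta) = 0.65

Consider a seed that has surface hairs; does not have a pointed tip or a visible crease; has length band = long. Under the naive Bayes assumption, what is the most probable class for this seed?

robusta

arabica: 0.3 × 0.3 × (1−0.65) × 0.65 × (1−0.9) = 0.0020475
robusta: 0.7 × 0.35 × (1−0.6) × 0.7 × (1−0.65) = 0.02401
Highest score → robusta.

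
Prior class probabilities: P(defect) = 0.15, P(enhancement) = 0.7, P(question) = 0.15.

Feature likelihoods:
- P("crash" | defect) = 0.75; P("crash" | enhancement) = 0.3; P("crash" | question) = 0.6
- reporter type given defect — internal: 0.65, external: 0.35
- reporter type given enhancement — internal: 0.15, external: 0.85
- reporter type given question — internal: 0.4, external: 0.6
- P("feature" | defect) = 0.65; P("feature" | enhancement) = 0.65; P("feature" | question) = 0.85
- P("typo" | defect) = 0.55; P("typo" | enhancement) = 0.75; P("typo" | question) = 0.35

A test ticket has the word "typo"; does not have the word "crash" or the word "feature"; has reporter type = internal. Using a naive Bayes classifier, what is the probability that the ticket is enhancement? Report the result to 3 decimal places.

defect: 0.15 × (1−0.75) × 0.65 × (1−0.65) × 0.55 = 0.0046921875
enhancement: 0.7 × (1−0.3) × 0.15 × (1−0.65) × 0.75 = 0.01929375
question: 0.15 × (1−0.6) × 0.4 × (1−0.85) × 0.35 = 0.00126
P(enhancement | x) = 0.01929375 / 0.0252459375 ≈ 0.764

0.764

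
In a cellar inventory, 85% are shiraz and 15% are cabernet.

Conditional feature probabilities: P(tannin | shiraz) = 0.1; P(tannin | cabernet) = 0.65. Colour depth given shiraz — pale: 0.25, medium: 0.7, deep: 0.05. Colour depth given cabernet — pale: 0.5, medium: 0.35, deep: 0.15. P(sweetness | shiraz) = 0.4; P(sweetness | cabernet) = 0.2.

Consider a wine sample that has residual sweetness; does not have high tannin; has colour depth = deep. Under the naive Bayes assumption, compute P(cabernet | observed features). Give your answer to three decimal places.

0.093

shiraz: 0.85 × (1−0.1) × 0.05 × 0.4 = 0.0153
cabernet: 0.15 × (1−0.65) × 0.15 × 0.2 = 0.001575
P(cabernet | x) = 0.001575 / 0.016875 ≈ 0.093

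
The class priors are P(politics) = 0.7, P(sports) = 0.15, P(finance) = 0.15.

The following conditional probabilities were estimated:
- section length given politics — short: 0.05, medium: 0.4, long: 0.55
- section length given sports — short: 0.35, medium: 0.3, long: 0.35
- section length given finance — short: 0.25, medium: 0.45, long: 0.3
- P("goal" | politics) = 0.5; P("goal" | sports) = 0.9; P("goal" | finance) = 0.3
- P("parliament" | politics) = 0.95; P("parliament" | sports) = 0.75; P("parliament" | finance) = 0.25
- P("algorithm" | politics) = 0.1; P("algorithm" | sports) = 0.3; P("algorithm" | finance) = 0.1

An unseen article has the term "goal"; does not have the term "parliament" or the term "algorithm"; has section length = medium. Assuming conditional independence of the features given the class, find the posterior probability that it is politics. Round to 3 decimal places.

politics: 0.7 × 0.4 × 0.5 × (1−0.95) × (1−0.1) = 0.0063
sports: 0.15 × 0.3 × 0.9 × (1−0.75) × (1−0.3) = 0.0070875
finance: 0.15 × 0.45 × 0.3 × (1−0.25) × (1−0.1) = 0.01366875
P(politics | x) = 0.0063 / 0.02705625 ≈ 0.233

0.233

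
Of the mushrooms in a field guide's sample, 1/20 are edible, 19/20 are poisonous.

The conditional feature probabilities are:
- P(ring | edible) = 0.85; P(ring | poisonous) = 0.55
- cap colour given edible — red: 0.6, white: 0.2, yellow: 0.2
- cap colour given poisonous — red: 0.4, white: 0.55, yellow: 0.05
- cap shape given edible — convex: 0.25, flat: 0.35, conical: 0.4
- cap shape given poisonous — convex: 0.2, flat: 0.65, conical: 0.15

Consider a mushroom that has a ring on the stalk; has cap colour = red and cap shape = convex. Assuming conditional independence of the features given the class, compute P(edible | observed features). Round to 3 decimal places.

0.132

edible: 0.05 × 0.85 × 0.6 × 0.25 = 0.006375
poisonous: 0.95 × 0.55 × 0.4 × 0.2 = 0.0418
P(edible | x) = 0.006375 / 0.048175 ≈ 0.132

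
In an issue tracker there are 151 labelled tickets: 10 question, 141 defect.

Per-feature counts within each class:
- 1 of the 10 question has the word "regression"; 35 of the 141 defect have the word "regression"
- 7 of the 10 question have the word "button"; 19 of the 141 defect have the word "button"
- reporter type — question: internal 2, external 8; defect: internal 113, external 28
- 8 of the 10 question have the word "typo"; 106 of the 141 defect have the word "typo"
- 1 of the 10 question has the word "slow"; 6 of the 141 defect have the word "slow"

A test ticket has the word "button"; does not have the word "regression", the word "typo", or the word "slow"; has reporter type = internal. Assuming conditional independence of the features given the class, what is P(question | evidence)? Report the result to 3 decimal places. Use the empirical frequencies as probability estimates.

0.077

question: (10/151) × (9/10) × (7/10) × (2/10) × (2/10) × (9/10) ≈ 0.00150199
defect: (141/151) × (106/141) × (19/141) × (113/141) × (35/141) × (135/141) ≈ 0.0180172
P(question | x) = 0.00150199 / 0.01951919 ≈ 0.077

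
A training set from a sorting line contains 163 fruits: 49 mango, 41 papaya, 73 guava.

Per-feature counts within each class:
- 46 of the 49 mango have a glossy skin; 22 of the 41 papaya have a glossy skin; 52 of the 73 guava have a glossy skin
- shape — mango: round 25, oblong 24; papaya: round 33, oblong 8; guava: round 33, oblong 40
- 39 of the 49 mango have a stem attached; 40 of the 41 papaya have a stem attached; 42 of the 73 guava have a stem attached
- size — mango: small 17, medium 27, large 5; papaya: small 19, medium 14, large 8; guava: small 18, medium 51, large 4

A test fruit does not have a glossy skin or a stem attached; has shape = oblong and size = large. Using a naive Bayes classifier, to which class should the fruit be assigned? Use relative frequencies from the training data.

guava

mango: (49/163) × (3/49) × (24/49) × (10/49) × (5/49) ≈ 0.000187727
papaya: (41/163) × (19/41) × (8/41) × (1/41) × (8/41) ≈ 0.000108242
guava: (73/163) × (21/73) × (40/73) × (31/73) × (4/73) ≈ 0.00164265
Highest score → guava.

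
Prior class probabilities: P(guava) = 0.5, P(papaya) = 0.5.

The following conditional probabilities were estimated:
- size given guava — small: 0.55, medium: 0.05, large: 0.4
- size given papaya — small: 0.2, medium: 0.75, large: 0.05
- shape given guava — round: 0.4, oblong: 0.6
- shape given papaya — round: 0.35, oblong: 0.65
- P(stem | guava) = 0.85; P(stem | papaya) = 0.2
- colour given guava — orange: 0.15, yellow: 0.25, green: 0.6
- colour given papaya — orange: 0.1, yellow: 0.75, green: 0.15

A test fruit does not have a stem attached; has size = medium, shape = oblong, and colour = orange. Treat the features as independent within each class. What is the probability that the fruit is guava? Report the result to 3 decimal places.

guava: 0.5 × 0.05 × 0.6 × (1−0.85) × 0.15 = 0.0003375
papaya: 0.5 × 0.75 × 0.65 × (1−0.2) × 0.1 = 0.0195
P(guava | x) = 0.0003375 / 0.0198375 ≈ 0.017

0.017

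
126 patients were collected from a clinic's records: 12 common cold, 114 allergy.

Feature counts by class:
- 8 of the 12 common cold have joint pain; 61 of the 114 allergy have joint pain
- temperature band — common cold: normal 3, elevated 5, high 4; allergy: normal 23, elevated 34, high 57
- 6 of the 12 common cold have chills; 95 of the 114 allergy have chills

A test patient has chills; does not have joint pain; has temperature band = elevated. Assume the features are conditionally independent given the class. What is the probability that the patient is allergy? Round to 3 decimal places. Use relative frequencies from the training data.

0.941

common cold: (12/126) × (4/12) × (5/12) × (6/12) ≈ 0.00661376
allergy: (114/126) × (53/114) × (34/114) × (95/114) ≈ 0.104544
P(allergy | x) = 0.104544 / 0.11115776 ≈ 0.941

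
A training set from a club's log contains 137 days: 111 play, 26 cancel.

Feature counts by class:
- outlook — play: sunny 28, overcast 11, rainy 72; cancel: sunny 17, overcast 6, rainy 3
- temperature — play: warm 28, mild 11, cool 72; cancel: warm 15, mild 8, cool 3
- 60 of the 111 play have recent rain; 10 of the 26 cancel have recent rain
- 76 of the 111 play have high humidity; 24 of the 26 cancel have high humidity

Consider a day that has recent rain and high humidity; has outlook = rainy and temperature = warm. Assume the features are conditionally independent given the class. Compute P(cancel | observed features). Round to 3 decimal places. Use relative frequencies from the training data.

0.084

play: (111/137) × (72/111) × (28/111) × (60/111) × (76/111) ≈ 0.0490643
cancel: (26/137) × (3/26) × (15/26) × (10/26) × (24/26) ≈ 0.00448521
P(cancel | x) = 0.00448521 / 0.05354951 ≈ 0.084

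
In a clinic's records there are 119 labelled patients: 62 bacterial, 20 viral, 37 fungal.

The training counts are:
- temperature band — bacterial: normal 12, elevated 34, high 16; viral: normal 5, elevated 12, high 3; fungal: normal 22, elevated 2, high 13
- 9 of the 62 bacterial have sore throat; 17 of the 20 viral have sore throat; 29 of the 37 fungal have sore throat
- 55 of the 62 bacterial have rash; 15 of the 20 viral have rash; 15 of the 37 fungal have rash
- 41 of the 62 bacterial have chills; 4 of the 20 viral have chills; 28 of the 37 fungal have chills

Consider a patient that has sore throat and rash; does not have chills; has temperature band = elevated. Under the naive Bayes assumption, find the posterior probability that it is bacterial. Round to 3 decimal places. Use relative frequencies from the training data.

bacterial: (62/119) × (34/62) × (9/62) × (55/62) × (21/62) ≈ 0.0124618
viral: (20/119) × (12/20) × (17/20) × (15/20) × (16/20) ≈ 0.0514286
fungal: (37/119) × (2/37) × (29/37) × (15/37) × (9/37) ≈ 0.001299
P(bacterial | x) = 0.0124618 / 0.0651894 ≈ 0.191

0.191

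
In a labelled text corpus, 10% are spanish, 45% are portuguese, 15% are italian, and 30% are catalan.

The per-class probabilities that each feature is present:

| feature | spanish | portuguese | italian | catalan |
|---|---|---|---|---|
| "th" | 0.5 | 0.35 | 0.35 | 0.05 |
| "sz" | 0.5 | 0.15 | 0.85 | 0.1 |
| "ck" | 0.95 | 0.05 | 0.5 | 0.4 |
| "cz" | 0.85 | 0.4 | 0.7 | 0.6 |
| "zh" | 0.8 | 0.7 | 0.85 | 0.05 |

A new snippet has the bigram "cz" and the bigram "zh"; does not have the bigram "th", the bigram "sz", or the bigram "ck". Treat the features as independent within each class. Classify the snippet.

portuguese

spanish: 0.1 × (1−0.5) × (1−0.5) × (1−0.95) × 0.85 × 0.8 = 0.00085
portuguese: 0.45 × (1−0.35) × (1−0.15) × (1−0.05) × 0.4 × 0.7 = 0.06613425
italian: 0.15 × (1−0.35) × (1−0.85) × (1−0.5) × 0.7 × 0.85 = 0.0043509375
catalan: 0.3 × (1−0.05) × (1−0.1) × (1−0.4) × 0.6 × 0.05 = 0.004617
Highest score → portuguese.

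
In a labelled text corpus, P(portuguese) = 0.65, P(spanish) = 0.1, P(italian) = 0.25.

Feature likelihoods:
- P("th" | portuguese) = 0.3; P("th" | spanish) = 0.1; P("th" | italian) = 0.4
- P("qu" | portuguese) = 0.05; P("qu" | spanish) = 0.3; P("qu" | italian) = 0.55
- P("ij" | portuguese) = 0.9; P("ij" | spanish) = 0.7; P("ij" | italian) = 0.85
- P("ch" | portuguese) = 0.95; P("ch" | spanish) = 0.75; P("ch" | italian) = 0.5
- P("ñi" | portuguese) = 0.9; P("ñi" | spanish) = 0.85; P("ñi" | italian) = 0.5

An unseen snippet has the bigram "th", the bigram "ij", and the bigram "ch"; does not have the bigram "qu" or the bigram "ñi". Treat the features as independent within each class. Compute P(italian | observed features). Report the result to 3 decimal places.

0.368

portuguese: 0.65 × 0.3 × (1−0.05) × 0.9 × 0.95 × (1−0.9) = 0.015838875
spanish: 0.1 × 0.1 × (1−0.3) × 0.7 × 0.75 × (1−0.85) = 0.00055125
italian: 0.25 × 0.4 × (1−0.55) × 0.85 × 0.5 × (1−0.5) = 0.0095625
P(italian | x) = 0.0095625 / 0.025952625 ≈ 0.368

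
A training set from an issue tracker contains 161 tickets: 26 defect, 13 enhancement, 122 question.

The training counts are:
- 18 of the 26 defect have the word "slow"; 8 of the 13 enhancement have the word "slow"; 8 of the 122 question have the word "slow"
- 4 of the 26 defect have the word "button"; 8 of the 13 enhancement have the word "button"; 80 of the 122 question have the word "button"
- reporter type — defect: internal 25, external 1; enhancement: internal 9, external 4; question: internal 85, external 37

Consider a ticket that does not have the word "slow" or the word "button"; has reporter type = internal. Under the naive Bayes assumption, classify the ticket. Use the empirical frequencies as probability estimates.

defect: (26/161) × (8/26) × (22/26) × (25/26) ≈ 0.0404278
enhancement: (13/161) × (5/13) × (5/13) × (9/13) ≈ 0.00826932
question: (122/161) × (114/122) × (42/122) × (85/122) ≈ 0.169835
Highest score → question.

question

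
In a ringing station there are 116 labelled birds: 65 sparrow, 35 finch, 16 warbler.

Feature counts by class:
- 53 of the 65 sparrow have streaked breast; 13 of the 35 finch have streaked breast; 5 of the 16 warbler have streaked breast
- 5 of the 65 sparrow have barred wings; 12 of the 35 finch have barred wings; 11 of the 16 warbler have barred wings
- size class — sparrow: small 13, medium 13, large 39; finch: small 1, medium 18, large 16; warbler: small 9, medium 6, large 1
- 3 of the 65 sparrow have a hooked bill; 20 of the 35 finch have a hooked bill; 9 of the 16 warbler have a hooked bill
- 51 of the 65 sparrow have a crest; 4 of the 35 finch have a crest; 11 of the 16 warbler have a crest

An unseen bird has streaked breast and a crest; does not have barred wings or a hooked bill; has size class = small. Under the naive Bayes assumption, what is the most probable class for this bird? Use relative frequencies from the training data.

sparrow

sparrow: (65/116) × (53/65) × (60/65) × (13/65) × (62/65) × (51/65) ≈ 0.0631278
finch: (35/116) × (13/35) × (23/35) × (1/35) × (15/35) × (4/35) ≈ 0.000103061
warbler: (16/116) × (5/16) × (5/16) × (9/16) × (7/16) × (11/16) ≈ 0.00227895
Highest score → sparrow.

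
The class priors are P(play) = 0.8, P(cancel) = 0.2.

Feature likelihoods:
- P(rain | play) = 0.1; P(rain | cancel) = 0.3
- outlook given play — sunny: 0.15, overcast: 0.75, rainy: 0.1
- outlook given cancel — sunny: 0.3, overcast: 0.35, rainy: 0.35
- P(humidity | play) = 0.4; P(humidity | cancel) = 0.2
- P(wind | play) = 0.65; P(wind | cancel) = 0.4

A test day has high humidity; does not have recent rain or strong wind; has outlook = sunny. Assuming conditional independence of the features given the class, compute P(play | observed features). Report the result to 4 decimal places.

play: 0.8 × (1−0.1) × 0.15 × 0.4 × (1−0.65) = 0.01512
cancel: 0.2 × (1−0.3) × 0.3 × 0.2 × (1−0.4) = 0.00504
P(play | x) = 0.01512 / 0.02016 ≈ 0.7500

0.7500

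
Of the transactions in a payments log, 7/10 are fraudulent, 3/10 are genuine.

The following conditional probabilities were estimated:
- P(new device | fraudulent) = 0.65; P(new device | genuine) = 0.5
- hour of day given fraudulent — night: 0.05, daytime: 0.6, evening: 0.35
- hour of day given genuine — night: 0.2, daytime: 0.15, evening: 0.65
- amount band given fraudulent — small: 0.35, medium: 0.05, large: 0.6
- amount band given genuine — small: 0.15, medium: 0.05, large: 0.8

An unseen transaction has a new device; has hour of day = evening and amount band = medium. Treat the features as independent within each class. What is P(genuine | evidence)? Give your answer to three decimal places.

0.380

fraudulent: 0.7 × 0.65 × 0.35 × 0.05 = 0.0079625
genuine: 0.3 × 0.5 × 0.65 × 0.05 = 0.004875
P(genuine | x) = 0.004875 / 0.0128375 ≈ 0.380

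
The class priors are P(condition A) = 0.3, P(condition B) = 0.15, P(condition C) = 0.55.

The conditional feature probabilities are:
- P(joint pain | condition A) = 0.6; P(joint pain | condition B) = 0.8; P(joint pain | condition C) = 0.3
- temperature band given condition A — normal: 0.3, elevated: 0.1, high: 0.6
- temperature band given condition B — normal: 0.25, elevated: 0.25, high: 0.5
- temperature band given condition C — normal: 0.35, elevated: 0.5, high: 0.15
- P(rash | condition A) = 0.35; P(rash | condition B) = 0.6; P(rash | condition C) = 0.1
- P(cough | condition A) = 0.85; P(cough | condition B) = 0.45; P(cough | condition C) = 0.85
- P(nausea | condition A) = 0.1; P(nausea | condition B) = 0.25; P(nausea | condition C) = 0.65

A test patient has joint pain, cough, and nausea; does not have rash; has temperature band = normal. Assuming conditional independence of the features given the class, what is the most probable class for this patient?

condition C

condition A: 0.3 × 0.6 × 0.3 × (1−0.35) × 0.85 × 0.1 = 0.0029835
condition B: 0.15 × 0.8 × 0.25 × (1−0.6) × 0.45 × 0.25 = 0.00135
condition C: 0.55 × 0.3 × 0.35 × (1−0.1) × 0.85 × 0.65 = 0.0287161875
Highest score → condition C.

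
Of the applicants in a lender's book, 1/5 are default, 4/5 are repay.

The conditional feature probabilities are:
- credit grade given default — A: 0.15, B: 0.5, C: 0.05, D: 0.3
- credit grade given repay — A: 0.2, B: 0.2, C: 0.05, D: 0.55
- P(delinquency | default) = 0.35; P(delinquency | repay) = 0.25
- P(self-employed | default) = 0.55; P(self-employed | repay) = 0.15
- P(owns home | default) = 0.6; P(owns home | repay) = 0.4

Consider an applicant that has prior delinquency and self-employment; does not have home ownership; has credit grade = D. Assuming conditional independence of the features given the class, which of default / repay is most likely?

repay

default: 0.2 × 0.3 × 0.35 × 0.55 × (1−0.6) = 0.00462
repay: 0.8 × 0.55 × 0.25 × 0.15 × (1−0.4) = 0.0099
Highest score → repay.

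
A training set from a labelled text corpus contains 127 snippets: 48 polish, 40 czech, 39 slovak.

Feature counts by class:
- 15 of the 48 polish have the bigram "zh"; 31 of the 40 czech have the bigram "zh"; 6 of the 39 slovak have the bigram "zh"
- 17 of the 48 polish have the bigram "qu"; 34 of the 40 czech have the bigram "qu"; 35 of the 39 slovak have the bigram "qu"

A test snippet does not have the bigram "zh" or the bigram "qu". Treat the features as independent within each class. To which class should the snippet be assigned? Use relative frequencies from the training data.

polish: (48/127) × (33/48) × (31/48) ≈ 0.167815
czech: (40/127) × (9/40) × (6/40) ≈ 0.0106299
slovak: (39/127) × (33/39) × (4/39) ≈ 0.0266505
Highest score → polish.

polish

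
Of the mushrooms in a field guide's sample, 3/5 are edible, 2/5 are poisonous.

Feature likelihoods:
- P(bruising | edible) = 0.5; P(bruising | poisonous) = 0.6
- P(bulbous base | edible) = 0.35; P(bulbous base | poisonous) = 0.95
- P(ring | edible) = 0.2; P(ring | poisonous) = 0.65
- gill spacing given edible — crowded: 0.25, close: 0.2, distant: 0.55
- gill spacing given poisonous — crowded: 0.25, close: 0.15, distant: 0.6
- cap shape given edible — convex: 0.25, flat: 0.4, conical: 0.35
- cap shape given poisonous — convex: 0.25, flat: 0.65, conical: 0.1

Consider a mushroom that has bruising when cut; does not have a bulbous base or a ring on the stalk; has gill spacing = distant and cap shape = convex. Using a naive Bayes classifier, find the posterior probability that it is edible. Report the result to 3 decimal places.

edible: 0.6 × 0.5 × (1−0.35) × (1−0.2) × 0.55 × 0.25 = 0.02145
poisonous: 0.4 × 0.6 × (1−0.95) × (1−0.65) × 0.6 × 0.25 = 0.00063
P(edible | x) = 0.02145 / 0.02208 ≈ 0.971

0.971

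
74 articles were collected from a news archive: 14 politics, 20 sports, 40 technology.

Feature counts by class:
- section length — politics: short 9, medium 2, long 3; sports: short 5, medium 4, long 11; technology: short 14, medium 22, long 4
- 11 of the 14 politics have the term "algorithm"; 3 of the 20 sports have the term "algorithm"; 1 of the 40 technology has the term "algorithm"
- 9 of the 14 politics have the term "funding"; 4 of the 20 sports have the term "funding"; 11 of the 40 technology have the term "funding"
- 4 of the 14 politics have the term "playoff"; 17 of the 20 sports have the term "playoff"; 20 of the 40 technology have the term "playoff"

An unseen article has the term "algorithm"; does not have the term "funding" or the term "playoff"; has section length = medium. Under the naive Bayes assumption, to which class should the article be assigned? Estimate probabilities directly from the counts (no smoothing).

politics

politics: (14/74) × (2/14) × (11/14) × (5/14) × (10/14) ≈ 0.00541722
sports: (20/74) × (4/20) × (3/20) × (16/20) × (3/20) ≈ 0.000972973
technology: (40/74) × (22/40) × (1/40) × (29/40) × (20/40) ≈ 0.00269426
Highest score → politics.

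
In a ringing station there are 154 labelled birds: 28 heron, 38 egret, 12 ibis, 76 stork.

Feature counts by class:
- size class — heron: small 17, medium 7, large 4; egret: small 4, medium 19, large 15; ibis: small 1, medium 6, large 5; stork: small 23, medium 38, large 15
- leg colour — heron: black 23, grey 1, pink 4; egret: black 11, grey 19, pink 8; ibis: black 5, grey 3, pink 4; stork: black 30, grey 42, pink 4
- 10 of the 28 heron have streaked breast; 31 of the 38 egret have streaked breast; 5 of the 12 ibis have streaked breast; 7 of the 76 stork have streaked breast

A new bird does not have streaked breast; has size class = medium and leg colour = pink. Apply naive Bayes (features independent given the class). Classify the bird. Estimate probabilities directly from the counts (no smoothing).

heron: (28/154) × (7/28) × (4/28) × (18/28) ≈ 0.0041744
egret: (38/154) × (19/38) × (8/38) × (7/38) ≈ 0.00478469
ibis: (12/154) × (6/12) × (4/12) × (7/12) ≈ 0.00757576
stork: (76/154) × (38/76) × (4/76) × (69/76) ≈ 0.0117908
Highest score → stork.

stork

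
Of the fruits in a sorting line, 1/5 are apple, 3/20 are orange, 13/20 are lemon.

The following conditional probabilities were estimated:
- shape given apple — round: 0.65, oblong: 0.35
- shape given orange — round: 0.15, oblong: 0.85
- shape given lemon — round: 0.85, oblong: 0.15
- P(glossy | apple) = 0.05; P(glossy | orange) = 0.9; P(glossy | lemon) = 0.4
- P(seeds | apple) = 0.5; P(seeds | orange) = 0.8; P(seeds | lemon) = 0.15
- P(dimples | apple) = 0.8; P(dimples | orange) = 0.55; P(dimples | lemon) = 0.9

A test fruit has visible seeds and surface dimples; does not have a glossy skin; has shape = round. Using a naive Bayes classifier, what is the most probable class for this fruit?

apple

apple: 0.2 × 0.65 × (1−0.05) × 0.5 × 0.8 = 0.0494
orange: 0.15 × 0.15 × (1−0.9) × 0.8 × 0.55 = 0.00099
lemon: 0.65 × 0.85 × (1−0.4) × 0.15 × 0.9 = 0.0447525
Highest score → apple.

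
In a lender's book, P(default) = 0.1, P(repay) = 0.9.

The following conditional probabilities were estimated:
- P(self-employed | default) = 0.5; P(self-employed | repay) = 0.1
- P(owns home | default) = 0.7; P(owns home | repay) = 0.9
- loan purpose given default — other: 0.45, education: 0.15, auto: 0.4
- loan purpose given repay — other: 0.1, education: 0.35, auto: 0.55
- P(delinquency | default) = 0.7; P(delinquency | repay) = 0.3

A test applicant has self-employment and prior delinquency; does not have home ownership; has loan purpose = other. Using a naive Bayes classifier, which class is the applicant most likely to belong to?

default

default: 0.1 × 0.5 × (1−0.7) × 0.45 × 0.7 = 0.004725
repay: 0.9 × 0.1 × (1−0.9) × 0.1 × 0.3 = 0.00027
Highest score → default.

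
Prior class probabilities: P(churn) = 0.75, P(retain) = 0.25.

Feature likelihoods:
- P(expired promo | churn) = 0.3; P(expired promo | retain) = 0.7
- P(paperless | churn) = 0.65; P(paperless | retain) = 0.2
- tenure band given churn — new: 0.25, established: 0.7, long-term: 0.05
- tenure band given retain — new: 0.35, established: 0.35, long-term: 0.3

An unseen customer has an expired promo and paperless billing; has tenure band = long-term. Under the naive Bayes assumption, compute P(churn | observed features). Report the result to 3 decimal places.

0.411

churn: 0.75 × 0.3 × 0.65 × 0.05 = 0.0073125
retain: 0.25 × 0.7 × 0.2 × 0.3 = 0.0105
P(churn | x) = 0.0073125 / 0.0178125 ≈ 0.411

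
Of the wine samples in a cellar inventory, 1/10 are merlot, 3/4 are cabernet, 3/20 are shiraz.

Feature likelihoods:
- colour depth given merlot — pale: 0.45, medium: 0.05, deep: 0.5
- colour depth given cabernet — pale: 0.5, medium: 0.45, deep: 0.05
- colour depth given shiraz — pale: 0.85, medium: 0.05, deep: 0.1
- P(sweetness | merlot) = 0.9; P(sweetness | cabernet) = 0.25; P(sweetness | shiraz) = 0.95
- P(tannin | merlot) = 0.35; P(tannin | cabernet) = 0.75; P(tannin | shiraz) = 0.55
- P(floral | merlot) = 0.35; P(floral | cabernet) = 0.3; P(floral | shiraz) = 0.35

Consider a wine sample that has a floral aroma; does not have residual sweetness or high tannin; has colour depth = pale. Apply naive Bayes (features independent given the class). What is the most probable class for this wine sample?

merlot: 0.1 × 0.45 × (1−0.9) × (1−0.35) × 0.35 = 0.00102375
cabernet: 0.75 × 0.5 × (1−0.25) × (1−0.75) × 0.3 = 0.02109375
shiraz: 0.15 × 0.85 × (1−0.95) × (1−0.55) × 0.35 = 0.0010040625
Highest score → cabernet.

cabernet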